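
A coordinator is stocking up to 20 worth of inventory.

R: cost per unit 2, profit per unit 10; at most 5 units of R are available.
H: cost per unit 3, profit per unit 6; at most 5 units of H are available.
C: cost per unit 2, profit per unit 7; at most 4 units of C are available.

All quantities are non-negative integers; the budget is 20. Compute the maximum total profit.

5×R and 4×C: cost 18 ≤ 20, profit 5·10 + 4·7 = 78.
5×R, 1×H, and 3×C: cost 19 ≤ 20, profit 5·10 + 1·6 + 3·7 = 77.
Best is 78.

78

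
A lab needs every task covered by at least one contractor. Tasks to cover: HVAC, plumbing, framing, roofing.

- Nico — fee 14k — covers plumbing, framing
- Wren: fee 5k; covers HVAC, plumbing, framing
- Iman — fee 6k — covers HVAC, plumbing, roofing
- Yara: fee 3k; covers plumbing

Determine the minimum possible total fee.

Choose Wren and Iman: together they cover HVAC, plumbing, framing, roofing — every task.
Total fee: 5 + 6 = 11.
No cover costs less than 11.

11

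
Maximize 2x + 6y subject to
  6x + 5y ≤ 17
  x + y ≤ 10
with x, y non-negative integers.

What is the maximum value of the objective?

18

Relaxing integrality, the LP optimum is 20.40 at (x,y) = (0, 3.4), which is not an integer point.
(x,y)=(0,3): 6·0+5·3=15≤17, 1·0+1·3=3≤10, objective 18.
(x,y)=(1,2): 6·1+5·2=16≤17, 1·1+1·2=3≤10, objective 14.
(x,y)=(0,2): 6·0+5·2=10≤17, 1·0+1·2=2≤10, objective 12.
Maximum is 18 at (x,y)=(0,3).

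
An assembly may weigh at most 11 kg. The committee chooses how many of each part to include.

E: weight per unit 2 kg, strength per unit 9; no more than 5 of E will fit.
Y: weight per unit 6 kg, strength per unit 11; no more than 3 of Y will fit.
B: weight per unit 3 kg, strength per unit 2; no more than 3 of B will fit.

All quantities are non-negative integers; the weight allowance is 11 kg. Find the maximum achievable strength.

4×E and 1×B: weight 11 ≤ 11, strength 4·9 + 1·2 = 38.
5×E: weight 10 ≤ 11, strength 5·9 = 45.
Best is 45.

45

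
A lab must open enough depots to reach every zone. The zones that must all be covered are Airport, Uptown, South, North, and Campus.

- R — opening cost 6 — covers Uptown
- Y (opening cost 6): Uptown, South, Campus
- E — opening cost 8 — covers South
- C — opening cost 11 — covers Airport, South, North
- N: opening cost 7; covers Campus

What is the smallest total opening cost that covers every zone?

Choose Y and C: together they cover Airport, Uptown, South, North, Campus — every zone.
Total opening cost: 6 + 11 = 17.
No cover costs less than 17.

17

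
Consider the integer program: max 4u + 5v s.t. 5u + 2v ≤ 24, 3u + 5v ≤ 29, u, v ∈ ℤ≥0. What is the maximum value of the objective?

32

(u,v)=(3,4): 5·3+2·4=23≤24, 3·3+5·4=29≤29, objective 32.
(u,v)=(2,4): 5·2+2·4=18≤24, 3·2+5·4=26≤29, objective 28.
(u,v)=(3,3): 5·3+2·3=21≤24, 3·3+5·3=24≤29, objective 27.
No feasible integer point exceeds 32.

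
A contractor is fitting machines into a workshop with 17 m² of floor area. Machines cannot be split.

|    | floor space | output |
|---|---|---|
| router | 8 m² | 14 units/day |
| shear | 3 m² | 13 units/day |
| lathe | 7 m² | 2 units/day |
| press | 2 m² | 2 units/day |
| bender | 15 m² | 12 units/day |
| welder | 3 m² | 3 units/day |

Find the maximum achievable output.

32

Allowing fractional choices, the relaxed optimum would be about 32.8, but machines are indivisible.
router + shear + press + welder: floor space 8 + 3 + 2 + 3 = 16 ≤ 17, output 14 + 13 + 2 + 3 = 32.
router + shear + welder: floor space 8 + 3 + 3 = 14 ≤ 17, output 14 + 13 + 3 = 30.
Best is router, shear, press, and welder with total output 32.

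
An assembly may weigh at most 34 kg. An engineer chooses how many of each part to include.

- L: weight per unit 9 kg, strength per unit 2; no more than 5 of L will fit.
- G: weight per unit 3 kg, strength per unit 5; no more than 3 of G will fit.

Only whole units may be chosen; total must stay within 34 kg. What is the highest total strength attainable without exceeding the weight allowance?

Take 2×L and 3×G: weight 27 ≤ 34, strength 2·2 + 3·5 = 19.
G has the best ratio (5/3) and is taken to its limit of 3; remaining capacity is filled optimally with the others.

19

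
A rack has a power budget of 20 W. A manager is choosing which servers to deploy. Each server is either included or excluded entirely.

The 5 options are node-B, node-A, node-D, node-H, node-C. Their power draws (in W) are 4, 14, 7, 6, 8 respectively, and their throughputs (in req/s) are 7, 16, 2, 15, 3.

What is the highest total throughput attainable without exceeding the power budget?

This is an integer program with binary decision variables.
Allowing fractional choices, the relaxed optimum would be about 33.4, but servers are indivisible.
node-B + node-D + node-H: power draw 4 + 7 + 6 = 17 ≤ 20, throughput 7 + 2 + 15 = 24.
node-B + node-H + node-C: power draw 4 + 6 + 8 = 18 ≤ 20, throughput 7 + 15 + 3 = 25.
node-A + node-H: power draw 14 + 6 = 20 ≤ 20, throughput 16 + 15 = 31.
Best is node-A and node-H with total throughput 31.

31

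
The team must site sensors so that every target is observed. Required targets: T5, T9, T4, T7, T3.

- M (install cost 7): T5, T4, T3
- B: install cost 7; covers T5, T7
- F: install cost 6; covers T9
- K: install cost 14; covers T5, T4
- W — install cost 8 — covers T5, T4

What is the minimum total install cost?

Choose M, B, and F: together they cover T5, T9, T4, T7, T3 — every target.
Total install cost: 7 + 7 + 6 = 20.
No cover costs less than 20.

20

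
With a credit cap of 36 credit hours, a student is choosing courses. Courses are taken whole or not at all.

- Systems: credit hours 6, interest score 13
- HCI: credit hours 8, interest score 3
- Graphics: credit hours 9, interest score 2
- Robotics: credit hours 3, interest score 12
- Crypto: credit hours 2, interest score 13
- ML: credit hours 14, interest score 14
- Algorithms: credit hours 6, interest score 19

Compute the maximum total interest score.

This is an integer program with binary decision variables.
Allowing fractional choices, the relaxed optimum would be about 72.9, but courses are indivisible.
Systems + HCI + Graphics + Robotics + Crypto + Algorithms: credit hours 6 + 8 + 9 + 3 + 2 + 6 = 34 ≤ 36, interest score 13 + 3 + 2 + 12 + 13 + 19 = 62.
Systems + Robotics + Crypto + ML + Algorithms: credit hours 6 + 3 + 2 + 14 + 6 = 31 ≤ 36, interest score 13 + 12 + 13 + 14 + 19 = 71.
Best is Systems, Robotics, Crypto, ML, and Algorithms with total interest score 71.

71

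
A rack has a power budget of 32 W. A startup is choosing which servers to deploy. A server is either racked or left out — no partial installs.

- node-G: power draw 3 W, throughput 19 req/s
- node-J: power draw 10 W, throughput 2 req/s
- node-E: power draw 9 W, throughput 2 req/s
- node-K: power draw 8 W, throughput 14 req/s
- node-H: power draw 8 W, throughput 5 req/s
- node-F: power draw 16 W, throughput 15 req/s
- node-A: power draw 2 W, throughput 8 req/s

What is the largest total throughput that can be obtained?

Treat it as a binary knapsack problem.
Allowing fractional choices, the relaxed optimum would be about 57.9, but servers are indivisible.
node-G + node-E + node-K + node-H + node-A: power draw 3 + 9 + 8 + 8 + 2 = 30 ≤ 32, throughput 19 + 2 + 14 + 5 + 8 = 48.
node-G + node-K + node-F + node-A: power draw 3 + 8 + 16 + 2 = 29 ≤ 32, throughput 19 + 14 + 15 + 8 = 56.
node-G + node-K + node-F: power draw 3 + 8 + 16 = 27 ≤ 32, throughput 19 + 14 + 15 = 48.
Best is node-G, node-K, node-F, and node-A with total throughput 56.

56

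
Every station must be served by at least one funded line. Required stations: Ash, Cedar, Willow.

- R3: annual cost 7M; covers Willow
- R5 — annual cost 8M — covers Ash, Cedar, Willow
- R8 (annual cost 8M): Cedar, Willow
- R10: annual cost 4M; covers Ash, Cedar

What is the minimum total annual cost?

8

The greedy cost-per-new-station heuristic would pick R10 and R3 for 11, but a cheaper cover exists.
R5 alone covers Ash, Cedar, Willow — every station.
Total annual cost: 8.
No cover costs less than 8.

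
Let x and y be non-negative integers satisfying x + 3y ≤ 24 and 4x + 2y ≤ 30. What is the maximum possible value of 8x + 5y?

65

The continuous relaxation peaks at (4.2, 6.6) with value 66.60; rounding to a feasible lattice point costs some objective.
(x,y)=(5,5): 1·5+3·5=20≤24, 4·5+2·5=30≤30, objective 65.
(x,y)=(4,6): 1·4+3·6=22≤24, 4·4+2·6=28≤30, objective 62.
(x,y)=(5,4): 1·5+3·4=17≤24, 4·5+2·4=28≤30, objective 60.
(x,y)=(3,7): 1·3+3·7=24≤24, 4·3+2·7=26≤30, objective 59.
No feasible integer point exceeds 65.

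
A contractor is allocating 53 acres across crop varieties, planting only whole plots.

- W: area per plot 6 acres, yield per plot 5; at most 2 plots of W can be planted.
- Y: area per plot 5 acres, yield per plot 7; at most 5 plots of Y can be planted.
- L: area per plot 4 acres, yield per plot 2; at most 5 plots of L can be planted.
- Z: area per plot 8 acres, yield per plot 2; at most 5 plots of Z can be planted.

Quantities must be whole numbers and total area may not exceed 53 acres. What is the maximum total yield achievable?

53

This is a bounded integer knapsack.
Y has the best ratio (7/5); taking only Y gives at most 5×7 = 35 (stopped by the supply cap of 5).
Mixing does better — 2×W, 5×Y, and 4×L: area 53 ≤ 53, yield 2·5 + 5·7 + 4·2 = 53.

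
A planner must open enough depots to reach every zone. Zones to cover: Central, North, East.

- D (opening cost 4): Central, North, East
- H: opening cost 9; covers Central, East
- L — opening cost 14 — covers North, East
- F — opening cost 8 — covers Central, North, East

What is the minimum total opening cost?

4

D alone covers Central, North, East — every zone.
Total opening cost: 4.
No cover costs less than 4.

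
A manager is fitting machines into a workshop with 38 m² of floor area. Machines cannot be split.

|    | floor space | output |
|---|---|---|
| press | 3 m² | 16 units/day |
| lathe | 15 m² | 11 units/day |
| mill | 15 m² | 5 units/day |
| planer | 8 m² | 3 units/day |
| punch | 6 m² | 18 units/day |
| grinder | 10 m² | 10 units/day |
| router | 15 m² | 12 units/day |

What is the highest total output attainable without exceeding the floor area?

56

This is an integer program with binary decision variables.
press + punch + grinder + router: floor space 3 + 6 + 10 + 15 = 34 ≤ 38, output 16 + 18 + 10 + 12 = 56.
press + planer + punch + router: floor space 3 + 8 + 6 + 15 = 32 ≤ 38, output 16 + 3 + 18 + 12 = 49.
press + lathe + punch + grinder: floor space 3 + 15 + 6 + 10 = 34 ≤ 38, output 16 + 11 + 18 + 10 = 55.
Best is press, punch, grinder, and router with total output 56.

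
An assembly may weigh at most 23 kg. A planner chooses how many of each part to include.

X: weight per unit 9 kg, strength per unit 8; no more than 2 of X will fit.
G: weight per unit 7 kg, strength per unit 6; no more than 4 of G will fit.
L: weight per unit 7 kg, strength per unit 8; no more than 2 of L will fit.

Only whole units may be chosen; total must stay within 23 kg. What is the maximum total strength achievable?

L has the best ratio (8/7); taking only L gives at most 2×8 = 16 (stopped by the supply cap of 2).
Mixing does better — 1×X and 2×L: weight 23 ≤ 23, strength 1·8 + 2·8 = 24.

24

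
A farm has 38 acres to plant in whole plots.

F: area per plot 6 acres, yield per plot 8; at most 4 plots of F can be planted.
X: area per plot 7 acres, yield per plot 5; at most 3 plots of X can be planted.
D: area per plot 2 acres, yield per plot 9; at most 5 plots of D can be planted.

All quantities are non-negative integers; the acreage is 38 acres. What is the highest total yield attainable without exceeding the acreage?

D has the best ratio (9/2); taking only D gives at most 5×9 = 45 (stopped by the supply cap of 5).
Mixing does better — 4×F and 5×D: area 34 ≤ 38, yield 4·8 + 5·9 = 77.

77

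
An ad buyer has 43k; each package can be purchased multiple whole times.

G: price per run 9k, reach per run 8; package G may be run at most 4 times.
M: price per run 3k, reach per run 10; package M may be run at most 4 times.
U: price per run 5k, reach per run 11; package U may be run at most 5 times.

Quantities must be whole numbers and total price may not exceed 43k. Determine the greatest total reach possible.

This is a bounded integer knapsack.
M has the best ratio (10/3); taking only M gives at most 4×10 = 40 (stopped by the supply cap of 4).
Mixing does better — 4×M and 5×U: price 37 ≤ 43, reach 4·10 + 5·11 = 95.

95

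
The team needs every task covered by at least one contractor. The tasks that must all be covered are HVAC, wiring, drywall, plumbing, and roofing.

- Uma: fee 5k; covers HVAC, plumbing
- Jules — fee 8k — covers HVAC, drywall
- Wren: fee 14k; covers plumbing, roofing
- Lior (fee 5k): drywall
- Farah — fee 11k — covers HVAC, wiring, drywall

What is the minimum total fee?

The greedy cost-per-new-task heuristic would pick Uma, Lior, Farah, and Wren for 35, but a cheaper cover exists.
Choose Wren and Farah: together they cover HVAC, wiring, drywall, plumbing, roofing — every task.
Total fee: 14 + 11 = 25.
No cover costs less than 25.

25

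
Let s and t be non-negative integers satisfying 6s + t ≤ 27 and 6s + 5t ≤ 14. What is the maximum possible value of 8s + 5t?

(s,t)=(2,0): 6·2+1·0=12≤27, 6·2+5·0=12≤14, objective 16.
(s,t)=(1,1): 6·1+1·1=7≤27, 6·1+5·1=11≤14, objective 13.
The best lattice point is (2,0), giving 16.

16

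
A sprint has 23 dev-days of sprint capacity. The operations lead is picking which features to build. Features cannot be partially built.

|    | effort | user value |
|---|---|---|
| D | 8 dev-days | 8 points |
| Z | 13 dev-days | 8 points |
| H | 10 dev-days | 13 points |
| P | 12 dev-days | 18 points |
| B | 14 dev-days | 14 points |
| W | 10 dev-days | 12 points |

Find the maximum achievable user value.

31

Take H and P: effort 10 + 12 = 22 ≤ 23, user value 13 + 18 = 31.
No other feasible combination does better.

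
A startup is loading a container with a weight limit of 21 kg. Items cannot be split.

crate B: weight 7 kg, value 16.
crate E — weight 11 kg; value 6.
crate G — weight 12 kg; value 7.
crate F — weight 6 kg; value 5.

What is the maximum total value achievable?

23

Treat it as a binary knapsack problem.
Allowing fractional choices, the relaxed optimum would be about 25.7, but items are indivisible.
crate B + crate E: weight 7 + 11 = 18 ≤ 21, value 16 + 6 = 22.
crate B + crate F: weight 7 + 6 = 13 ≤ 21, value 16 + 5 = 21.
crate B + crate G: weight 7 + 12 = 19 ≤ 21, value 16 + 7 = 23.
Best is crate B and crate G with total value 23.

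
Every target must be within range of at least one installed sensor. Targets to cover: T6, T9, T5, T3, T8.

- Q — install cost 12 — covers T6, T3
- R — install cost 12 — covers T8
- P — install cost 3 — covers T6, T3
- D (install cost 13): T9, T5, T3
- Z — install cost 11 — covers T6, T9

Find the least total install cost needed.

28

This is a weighted set-cover instance.
Choose R, P, and D: together they cover T6, T9, T5, T3, T8 — every target.
Total install cost: 12 + 3 + 13 = 28.
No cover costs less than 28.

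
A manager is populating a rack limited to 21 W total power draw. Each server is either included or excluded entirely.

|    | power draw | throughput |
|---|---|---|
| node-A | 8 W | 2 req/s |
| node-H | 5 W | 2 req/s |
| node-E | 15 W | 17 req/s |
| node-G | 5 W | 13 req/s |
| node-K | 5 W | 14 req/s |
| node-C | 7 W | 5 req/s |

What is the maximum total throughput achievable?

node-E + node-K: power draw 15 + 5 = 20 ≤ 21, throughput 17 + 14 = 31.
node-E + node-G: power draw 15 + 5 = 20 ≤ 21, throughput 17 + 13 = 30.
node-G + node-K + node-C: power draw 5 + 5 + 7 = 17 ≤ 21, throughput 13 + 14 + 5 = 32.
Best is node-G, node-K, and node-C with total throughput 32.

32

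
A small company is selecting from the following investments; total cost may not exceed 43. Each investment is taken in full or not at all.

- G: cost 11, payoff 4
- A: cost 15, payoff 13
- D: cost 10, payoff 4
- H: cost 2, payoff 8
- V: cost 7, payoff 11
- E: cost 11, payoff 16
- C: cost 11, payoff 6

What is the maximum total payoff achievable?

48

Take A, H, V, and E: cost 15 + 2 + 7 + 11 = 35 ≤ 43, payoff 13 + 8 + 11 + 16 = 48.
No other feasible combination does better.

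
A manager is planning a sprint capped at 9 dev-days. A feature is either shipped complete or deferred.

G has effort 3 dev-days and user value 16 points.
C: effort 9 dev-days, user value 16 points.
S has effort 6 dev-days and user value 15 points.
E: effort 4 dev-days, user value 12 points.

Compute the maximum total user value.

This is an integer program with binary decision variables.
G + S: effort 3 + 6 = 9 ≤ 9, user value 16 + 15 = 31.
G + E: effort 3 + 4 = 7 ≤ 9, user value 16 + 12 = 28.
G: effort 3 ≤ 9, user value 16.
Best is G and S with total user value 31.

31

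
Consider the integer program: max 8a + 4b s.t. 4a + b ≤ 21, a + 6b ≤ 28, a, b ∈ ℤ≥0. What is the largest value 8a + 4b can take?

48

The continuous relaxation peaks at (4.26, 3.96) with value 49.91; rounding to a feasible lattice point costs some objective.
(a,b)=(4,4): 4·4+1·4=20≤21, 1·4+6·4=28≤28, objective 48.
(a,b)=(4,3): 4·4+1·3=19≤21, 1·4+6·3=22≤28, objective 44.
(a,b)=(3,4): 4·3+1·4=16≤21, 1·3+6·4=27≤28, objective 40.
Maximum is 48 at (a,b)=(4,4).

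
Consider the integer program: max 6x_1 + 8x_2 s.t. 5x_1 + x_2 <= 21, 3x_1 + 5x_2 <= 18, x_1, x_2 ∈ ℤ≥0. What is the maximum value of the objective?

32

Relaxing integrality, the LP optimum is 33.55 at (x_1,x_2) = (3.95, 1.23), which is not an integer point.
(x_1,x_2)=(4,1): 5·4+1·1=21≤21, 3·4+5·1=17≤18, objective 32.
(x_1,x_2)=(2,2): 5·2+1·2=12≤21, 3·2+5·2=16≤18, objective 28.
(x_1,x_2)=(3,1): 5·3+1·1=16≤21, 3·3+5·1=14≤18, objective 26.
The best lattice point is (4,1), giving 32.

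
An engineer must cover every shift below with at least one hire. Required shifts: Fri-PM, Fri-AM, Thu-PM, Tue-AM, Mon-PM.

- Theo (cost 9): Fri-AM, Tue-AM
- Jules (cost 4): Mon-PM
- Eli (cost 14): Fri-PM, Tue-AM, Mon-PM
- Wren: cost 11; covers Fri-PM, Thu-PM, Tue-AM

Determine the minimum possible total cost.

24

Choose Theo, Jules, and Wren: together they cover Fri-PM, Fri-AM, Thu-PM, Tue-AM, Mon-PM — every shift.
Total cost: 9 + 4 + 11 = 24.
No cover costs less than 24.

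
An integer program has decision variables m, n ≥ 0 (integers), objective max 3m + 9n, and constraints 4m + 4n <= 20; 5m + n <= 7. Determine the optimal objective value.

45

(m,n)=(0,5) is feasible, giving 45.
(m,n)=(0,4) is feasible, giving 36.
Maximum is 45 at (m,n)=(0,5).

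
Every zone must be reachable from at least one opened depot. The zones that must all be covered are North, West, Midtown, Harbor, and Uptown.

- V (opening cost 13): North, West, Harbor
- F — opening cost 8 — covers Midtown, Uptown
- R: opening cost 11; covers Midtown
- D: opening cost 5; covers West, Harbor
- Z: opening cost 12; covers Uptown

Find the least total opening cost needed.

The greedy cost-per-new-zone heuristic would pick D, F, and V for 26, but a cheaper cover exists.
Choose V and F: together they cover North, West, Midtown, Harbor, Uptown — every zone.
Total opening cost: 13 + 8 = 21.
No cover costs less than 21.

21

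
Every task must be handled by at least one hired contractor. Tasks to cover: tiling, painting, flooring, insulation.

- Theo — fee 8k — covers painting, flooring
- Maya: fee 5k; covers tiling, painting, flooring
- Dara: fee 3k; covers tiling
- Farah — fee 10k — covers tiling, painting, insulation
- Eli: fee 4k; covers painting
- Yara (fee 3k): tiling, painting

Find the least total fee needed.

This is a weighted set-cover instance.
The greedy cost-per-new-task heuristic would pick Yara, Maya, and Farah for 18, but a cheaper cover exists.
Choose Maya and Farah: together they cover tiling, painting, flooring, insulation — every task.
Total fee: 5 + 10 = 15.
No cover costs less than 15.

15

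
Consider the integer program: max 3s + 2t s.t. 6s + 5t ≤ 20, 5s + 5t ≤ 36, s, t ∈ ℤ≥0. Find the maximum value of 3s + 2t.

9

The continuous relaxation peaks at (3.33, 0) with value 10.00; rounding to a feasible lattice point costs some objective.
(s,t)=(3,0) is feasible, giving 9.
(s,t)=(2,1) is feasible, giving 8.
(s,t)=(2,0) is feasible, giving 6.
The best lattice point is (3,0), giving 9.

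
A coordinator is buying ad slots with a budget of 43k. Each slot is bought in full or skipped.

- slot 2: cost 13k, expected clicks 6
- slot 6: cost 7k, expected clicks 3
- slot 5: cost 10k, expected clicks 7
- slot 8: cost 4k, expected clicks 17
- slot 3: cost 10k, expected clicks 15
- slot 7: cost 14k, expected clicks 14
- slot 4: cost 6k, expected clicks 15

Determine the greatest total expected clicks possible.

64

slot 8 + slot 3 + slot 7 + slot 4: cost 4 + 10 + 14 + 6 = 34 ≤ 43, expected clicks 17 + 15 + 14 + 15 = 61.
slot 6 + slot 8 + slot 3 + slot 7 + slot 4: cost 7 + 4 + 10 + 14 + 6 = 41 ≤ 43, expected clicks 3 + 17 + 15 + 14 + 15 = 64.
Best is slot 6, slot 8, slot 3, slot 7, and slot 4 with total expected clicks 64.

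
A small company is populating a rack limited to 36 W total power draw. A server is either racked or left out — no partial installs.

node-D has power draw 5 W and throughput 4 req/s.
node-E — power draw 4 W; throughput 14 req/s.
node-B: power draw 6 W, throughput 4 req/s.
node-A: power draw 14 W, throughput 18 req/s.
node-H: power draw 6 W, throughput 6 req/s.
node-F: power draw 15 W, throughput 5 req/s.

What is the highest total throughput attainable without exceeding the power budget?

This is a 0-1 knapsack instance.
Allowing fractional choices, the relaxed optimum would be about 46.3, but servers are indivisible.
node-D + node-E + node-A + node-H: power draw 5 + 4 + 14 + 6 = 29 ≤ 36, throughput 4 + 14 + 18 + 6 = 42.
node-D + node-E + node-B + node-A + node-H: power draw 5 + 4 + 6 + 14 + 6 = 35 ≤ 36, throughput 4 + 14 + 4 + 18 + 6 = 46.
Best is node-D, node-E, node-B, node-A, and node-H with total throughput 46.

46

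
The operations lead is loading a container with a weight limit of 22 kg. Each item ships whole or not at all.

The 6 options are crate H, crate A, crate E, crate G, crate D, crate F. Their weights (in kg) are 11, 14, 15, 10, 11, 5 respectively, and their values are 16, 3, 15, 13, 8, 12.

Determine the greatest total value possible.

29

Take crate H and crate G: weight 11 + 10 = 21 ≤ 22, value 16 + 13 = 29.
No other feasible combination does better.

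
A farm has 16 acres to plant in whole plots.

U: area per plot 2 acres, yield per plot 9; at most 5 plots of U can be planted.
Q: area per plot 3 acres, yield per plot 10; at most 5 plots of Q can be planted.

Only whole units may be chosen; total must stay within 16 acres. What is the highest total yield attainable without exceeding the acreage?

U has the best ratio (9/2); taking only U gives at most 5×9 = 45 (stopped by the supply cap of 5).
Mixing does better — 5×U and 2×Q: area 16 ≤ 16, yield 5·9 + 2·10 = 65.

65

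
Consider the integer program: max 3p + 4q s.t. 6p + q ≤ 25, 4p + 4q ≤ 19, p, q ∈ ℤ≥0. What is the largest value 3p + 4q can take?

16

The continuous relaxation peaks at (0, 4.75) with value 19.00; rounding to a feasible lattice point costs some objective.
(p,q)=(0,4): 6·0+1·4=4≤25, 4·0+4·4=16≤19, objective 16.
(p,q)=(1,3): 6·1+1·3=9≤25, 4·1+4·3=16≤19, objective 15.
(p,q)=(0,3): 6·0+1·3=3≤25, 4·0+4·3=12≤19, objective 12.
The best lattice point is (0,4), giving 16.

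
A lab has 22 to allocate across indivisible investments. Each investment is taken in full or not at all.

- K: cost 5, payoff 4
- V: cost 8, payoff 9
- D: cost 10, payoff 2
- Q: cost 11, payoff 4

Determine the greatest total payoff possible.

This is a 0-1 knapsack instance.
Take K and V: cost 5 + 8 = 13 ≤ 22, payoff 4 + 9 = 13.
No feasible combination exceeds this.

13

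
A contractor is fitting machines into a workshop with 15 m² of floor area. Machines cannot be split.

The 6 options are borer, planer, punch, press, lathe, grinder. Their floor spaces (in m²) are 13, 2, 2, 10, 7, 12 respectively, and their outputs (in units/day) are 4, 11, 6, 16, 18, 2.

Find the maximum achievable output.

planer + lathe: floor space 2 + 7 = 9 ≤ 15, output 11 + 18 = 29.
planer + punch + lathe: floor space 2 + 2 + 7 = 11 ≤ 15, output 11 + 6 + 18 = 35.
planer + punch + press: floor space 2 + 2 + 10 = 14 ≤ 15, output 11 + 6 + 16 = 33.
Best is planer, punch, and lathe with total output 35.

35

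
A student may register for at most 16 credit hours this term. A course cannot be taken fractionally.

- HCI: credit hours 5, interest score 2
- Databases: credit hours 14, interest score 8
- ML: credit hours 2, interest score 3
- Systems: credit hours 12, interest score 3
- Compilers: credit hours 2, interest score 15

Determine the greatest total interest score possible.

23

Take Databases and Compilers: credit hours 14 + 2 = 16 ≤ 16, interest score 8 + 15 = 23.
No other feasible combination does better.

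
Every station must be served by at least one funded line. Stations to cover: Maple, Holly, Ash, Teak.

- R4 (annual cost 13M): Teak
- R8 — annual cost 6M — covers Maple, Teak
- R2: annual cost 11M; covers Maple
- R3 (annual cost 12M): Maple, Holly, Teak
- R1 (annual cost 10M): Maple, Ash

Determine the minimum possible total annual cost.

The greedy cost-per-new-station heuristic would pick R8, R1, and R3 for 28, but a cheaper cover exists.
Choose R3 and R1: together they cover Maple, Holly, Ash, Teak — every station.
Total annual cost: 12 + 10 = 22.
No cover costs less than 22.

22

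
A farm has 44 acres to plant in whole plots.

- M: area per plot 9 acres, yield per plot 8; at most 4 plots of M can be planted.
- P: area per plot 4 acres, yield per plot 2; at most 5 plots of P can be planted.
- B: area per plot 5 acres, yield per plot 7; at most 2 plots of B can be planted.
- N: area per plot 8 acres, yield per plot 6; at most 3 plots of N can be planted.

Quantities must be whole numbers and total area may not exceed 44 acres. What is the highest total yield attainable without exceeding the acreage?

B has the best ratio (7/5); taking only B gives at most 2×7 = 14 (stopped by the supply cap of 2).
Mixing does better — 2×M, 2×B, and 2×N: area 44 ≤ 44, yield 2·8 + 2·7 + 2·6 = 42.

42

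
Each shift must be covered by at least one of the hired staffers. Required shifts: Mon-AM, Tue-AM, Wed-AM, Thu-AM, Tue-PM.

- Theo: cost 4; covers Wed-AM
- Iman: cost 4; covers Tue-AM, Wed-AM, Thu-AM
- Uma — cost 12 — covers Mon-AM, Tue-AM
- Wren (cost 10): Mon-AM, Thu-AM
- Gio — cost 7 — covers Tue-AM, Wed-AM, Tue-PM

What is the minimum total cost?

17

This is an integer covering problem.
The greedy cost-per-new-shift heuristic would pick Iman, Gio, and Wren for 21, but a cheaper cover exists.
Choose Wren and Gio: together they cover Mon-AM, Tue-AM, Wed-AM, Thu-AM, Tue-PM — every shift.
Total cost: 10 + 7 = 17.
No cover costs less than 17.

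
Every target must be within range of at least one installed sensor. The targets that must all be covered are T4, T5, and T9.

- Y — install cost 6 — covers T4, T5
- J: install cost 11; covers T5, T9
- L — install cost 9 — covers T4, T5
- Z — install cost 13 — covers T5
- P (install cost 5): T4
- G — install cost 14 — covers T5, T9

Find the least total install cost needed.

16

This is a weighted set-cover instance.
The greedy cost-per-new-target heuristic would pick Y and J for 17, but a cheaper cover exists.
Choose J and P: together they cover T4, T5, T9 — every target.
Total install cost: 11 + 5 = 16.
No cover costs less than 16.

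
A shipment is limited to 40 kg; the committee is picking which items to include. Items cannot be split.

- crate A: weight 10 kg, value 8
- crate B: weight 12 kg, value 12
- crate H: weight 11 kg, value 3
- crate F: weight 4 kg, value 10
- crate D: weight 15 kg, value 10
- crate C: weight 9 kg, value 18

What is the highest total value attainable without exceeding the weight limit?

50

Treat it as a binary knapsack problem.
Take crate B, crate F, crate D, and crate C: weight 12 + 4 + 15 + 9 = 40 ≤ 40, value 12 + 10 + 10 + 18 = 50.
No other feasible combination does better.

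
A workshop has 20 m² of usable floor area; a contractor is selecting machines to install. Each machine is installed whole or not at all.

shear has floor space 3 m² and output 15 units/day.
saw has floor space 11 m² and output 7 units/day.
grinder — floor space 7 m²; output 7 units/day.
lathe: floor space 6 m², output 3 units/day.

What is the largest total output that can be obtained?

25

Allowing fractional choices, the relaxed optimum would be about 28.4, but machines are indivisible.
shear + saw + lathe: floor space 3 + 11 + 6 = 20 ≤ 20, output 15 + 7 + 3 = 25.
shear + grinder + lathe: floor space 3 + 7 + 6 = 16 ≤ 20, output 15 + 7 + 3 = 25.
shear + grinder: floor space 3 + 7 = 10 ≤ 20, output 15 + 7 = 22.
The maximum output is 25; one optimal choice is shear, grinder, and lathe.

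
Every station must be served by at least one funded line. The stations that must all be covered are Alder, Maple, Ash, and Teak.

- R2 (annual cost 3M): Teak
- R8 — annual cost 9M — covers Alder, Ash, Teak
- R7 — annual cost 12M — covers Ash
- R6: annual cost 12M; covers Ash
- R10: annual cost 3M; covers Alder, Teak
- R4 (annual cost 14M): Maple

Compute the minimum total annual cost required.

The greedy cost-per-new-station heuristic would pick R10, R8, and R4 for 26, but a cheaper cover exists.
Choose R8 and R4: together they cover Alder, Maple, Ash, Teak — every station.
Total annual cost: 9 + 14 = 23.
No cover costs less than 23.

23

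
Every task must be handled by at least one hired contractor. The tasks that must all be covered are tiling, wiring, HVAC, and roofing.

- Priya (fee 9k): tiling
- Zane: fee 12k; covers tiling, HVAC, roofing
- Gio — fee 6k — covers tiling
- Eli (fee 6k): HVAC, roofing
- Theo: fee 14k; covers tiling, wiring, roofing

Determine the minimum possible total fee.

20

This is an integer covering problem.
The greedy cost-per-new-task heuristic would pick Eli, Gio, and Theo for 26, but a cheaper cover exists.
Choose Eli and Theo: together they cover tiling, wiring, HVAC, roofing — every task.
Total fee: 6 + 14 = 20.
No cover costs less than 20.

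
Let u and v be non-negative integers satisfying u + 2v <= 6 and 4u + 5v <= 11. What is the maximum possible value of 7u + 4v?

14

(u,v)=(2,0): 1·2+2·0=2≤6, 4·2+5·0=8≤11, objective 14.
(u,v)=(1,1): 1·1+2·1=3≤6, 4·1+5·1=9≤11, objective 11.
(u,v)=(1,0): 1·1+2·0=1≤6, 4·1+5·0=4≤11, objective 7.
Maximum is 14 at (u,v)=(2,0).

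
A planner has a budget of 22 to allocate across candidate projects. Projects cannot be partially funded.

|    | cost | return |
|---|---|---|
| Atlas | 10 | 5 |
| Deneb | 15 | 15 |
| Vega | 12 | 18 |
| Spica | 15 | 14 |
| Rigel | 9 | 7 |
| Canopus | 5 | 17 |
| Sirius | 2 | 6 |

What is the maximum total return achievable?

Treat it as a binary knapsack problem.
Take Vega, Canopus, and Sirius: cost 12 + 5 + 2 = 19 ≤ 22, return 18 + 17 + 6 = 41.
No other feasible combination does better.

41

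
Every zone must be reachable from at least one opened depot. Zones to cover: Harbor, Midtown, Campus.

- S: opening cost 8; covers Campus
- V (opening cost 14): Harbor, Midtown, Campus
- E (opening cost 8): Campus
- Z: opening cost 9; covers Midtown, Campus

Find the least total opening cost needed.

14

The greedy cost-per-new-zone heuristic would pick Z and V for 23, but a cheaper cover exists.
V alone covers Harbor, Midtown, Campus — every zone.
Total opening cost: 14.
No cover costs less than 14.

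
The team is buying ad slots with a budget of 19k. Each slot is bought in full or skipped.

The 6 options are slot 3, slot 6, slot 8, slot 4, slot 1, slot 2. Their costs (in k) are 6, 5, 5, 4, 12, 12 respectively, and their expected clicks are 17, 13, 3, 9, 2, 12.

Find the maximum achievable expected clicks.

slot 3 + slot 6 + slot 4: cost 6 + 5 + 4 = 15 ≤ 19, expected clicks 17 + 13 + 9 = 39.
slot 3 + slot 6 + slot 8: cost 6 + 5 + 5 = 16 ≤ 19, expected clicks 17 + 13 + 3 = 33.
Best is slot 3, slot 6, and slot 4 with total expected clicks 39.

39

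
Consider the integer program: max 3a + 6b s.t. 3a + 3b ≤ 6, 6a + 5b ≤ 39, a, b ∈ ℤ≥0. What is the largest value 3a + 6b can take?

12

(a,b)=(0,2): 3·0+3·2=6≤6, 6·0+5·2=10≤39, objective 12.
(a,b)=(1,1): 3·1+3·1=6≤6, 6·1+5·1=11≤39, objective 9.
(a,b)=(0,1): 3·0+3·1=3≤6, 6·0+5·1=5≤39, objective 6.
No feasible integer point exceeds 12.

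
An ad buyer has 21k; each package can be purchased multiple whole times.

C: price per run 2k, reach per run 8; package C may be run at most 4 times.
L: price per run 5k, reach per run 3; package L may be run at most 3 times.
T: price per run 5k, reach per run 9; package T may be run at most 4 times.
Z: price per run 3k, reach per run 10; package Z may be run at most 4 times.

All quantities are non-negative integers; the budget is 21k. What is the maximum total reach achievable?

This is a bounded integer knapsack.
C has the best ratio (8/2); taking only C gives at most 4×8 = 32 (stopped by the supply cap of 4).
Mixing does better — 4×C and 4×Z: price 20 ≤ 21, reach 4·8 + 4·10 = 72.

72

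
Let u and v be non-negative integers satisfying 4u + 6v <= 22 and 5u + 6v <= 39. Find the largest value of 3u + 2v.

15

(u,v)=(5,0): 4·5+6·0=20≤22, 5·5+6·0=25≤39, objective 15.
(u,v)=(4,1): 4·4+6·1=22≤22, 5·4+6·1=26≤39, objective 14.
The best lattice point is (5,0), giving 15.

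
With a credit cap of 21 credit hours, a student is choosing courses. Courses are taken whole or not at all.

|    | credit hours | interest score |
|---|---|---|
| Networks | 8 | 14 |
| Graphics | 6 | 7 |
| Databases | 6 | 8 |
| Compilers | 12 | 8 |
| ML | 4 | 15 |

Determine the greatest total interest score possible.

37

Allowing fractional choices, the relaxed optimum would be about 40.5, but courses are indivisible.
Networks + Graphics + ML: credit hours 8 + 6 + 4 = 18 ≤ 21, interest score 14 + 7 + 15 = 36.
Networks + Databases + ML: credit hours 8 + 6 + 4 = 18 ≤ 21, interest score 14 + 8 + 15 = 37.
Best is Networks, Databases, and ML with total interest score 37.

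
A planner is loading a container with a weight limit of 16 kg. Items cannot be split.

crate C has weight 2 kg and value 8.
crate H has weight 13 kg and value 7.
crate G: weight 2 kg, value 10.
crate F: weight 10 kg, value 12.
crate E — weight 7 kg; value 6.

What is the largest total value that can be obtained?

30

Take crate C, crate G, and crate F: weight 2 + 2 + 10 = 14 ≤ 16, value 8 + 10 + 12 = 30.
No other feasible combination does better.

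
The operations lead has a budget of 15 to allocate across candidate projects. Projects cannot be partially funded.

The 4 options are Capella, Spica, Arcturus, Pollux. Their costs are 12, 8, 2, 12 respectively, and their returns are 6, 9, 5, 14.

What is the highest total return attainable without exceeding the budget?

19

This is a 0-1 knapsack instance.
Allowing fractional choices, the relaxed optimum would be about 20.1, but projects are indivisible.
Spica + Arcturus: cost 8 + 2 = 10 ≤ 15, return 9 + 5 = 14.
Arcturus + Pollux: cost 2 + 12 = 14 ≤ 15, return 5 + 14 = 19.
Pollux: cost 12 ≤ 15, return 14.
Best is Arcturus and Pollux with total return 19.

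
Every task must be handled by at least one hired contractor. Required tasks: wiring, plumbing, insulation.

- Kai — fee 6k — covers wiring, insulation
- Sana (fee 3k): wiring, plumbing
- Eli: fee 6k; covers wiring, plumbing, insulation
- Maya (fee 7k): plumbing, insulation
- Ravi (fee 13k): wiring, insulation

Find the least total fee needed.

6

The greedy cost-per-new-task heuristic would pick Sana and Kai for 9, but a cheaper cover exists.
Eli alone covers wiring, plumbing, insulation — every task.
Total fee: 6.
No cover costs less than 6.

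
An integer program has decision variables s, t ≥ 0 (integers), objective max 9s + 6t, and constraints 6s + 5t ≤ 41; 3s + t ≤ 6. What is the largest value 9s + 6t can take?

(s,t)=(0,6): 6·0+5·6=30≤41, 3·0+1·6=6≤6, objective 36.
(s,t)=(0,5): 6·0+5·5=25≤41, 3·0+1·5=5≤6, objective 30.
No feasible integer point exceeds 36.

36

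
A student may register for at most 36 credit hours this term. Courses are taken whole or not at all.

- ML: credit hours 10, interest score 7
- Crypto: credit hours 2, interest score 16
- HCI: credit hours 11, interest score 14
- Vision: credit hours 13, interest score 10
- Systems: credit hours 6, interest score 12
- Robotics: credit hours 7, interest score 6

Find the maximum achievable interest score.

55

ML + Crypto + HCI + Systems: credit hours 10 + 2 + 11 + 6 = 29 ≤ 36, interest score 7 + 16 + 14 + 12 = 49.
Crypto + HCI + Vision + Systems: credit hours 2 + 11 + 13 + 6 = 32 ≤ 36, interest score 16 + 14 + 10 + 12 = 52.
ML + Crypto + HCI + Systems + Robotics: credit hours 10 + 2 + 11 + 6 + 7 = 36 ≤ 36, interest score 7 + 16 + 14 + 12 + 6 = 55.
Best is ML, Crypto, HCI, Systems, and Robotics with total interest score 55.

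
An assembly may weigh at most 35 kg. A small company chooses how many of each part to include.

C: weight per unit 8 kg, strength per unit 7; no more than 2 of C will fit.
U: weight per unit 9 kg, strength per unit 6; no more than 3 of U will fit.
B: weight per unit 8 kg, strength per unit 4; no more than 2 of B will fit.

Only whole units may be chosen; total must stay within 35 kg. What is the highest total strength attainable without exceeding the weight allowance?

This is a bounded integer knapsack.
C has the best ratio (7/8); taking only C gives at most 2×7 = 14 (stopped by the supply cap of 2).
Mixing does better — 2×C and 2×U: weight 34 ≤ 35, strength 2·7 + 2·6 = 26.

26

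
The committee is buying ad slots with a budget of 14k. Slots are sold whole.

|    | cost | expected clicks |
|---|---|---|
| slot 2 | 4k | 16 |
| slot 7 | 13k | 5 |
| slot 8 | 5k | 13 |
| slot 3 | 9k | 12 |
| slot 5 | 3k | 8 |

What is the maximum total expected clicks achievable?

37

Allowing fractional choices, the relaxed optimum would be about 39.7, but ad slots are indivisible.
slot 2 + slot 3: cost 4 + 9 = 13 ≤ 14, expected clicks 16 + 12 = 28.
slot 2 + slot 8 + slot 5: cost 4 + 5 + 3 = 12 ≤ 14, expected clicks 16 + 13 + 8 = 37.
slot 2 + slot 8: cost 4 + 5 = 9 ≤ 14, expected clicks 16 + 13 = 29.
Best is slot 2, slot 8, and slot 5 with total expected clicks 37.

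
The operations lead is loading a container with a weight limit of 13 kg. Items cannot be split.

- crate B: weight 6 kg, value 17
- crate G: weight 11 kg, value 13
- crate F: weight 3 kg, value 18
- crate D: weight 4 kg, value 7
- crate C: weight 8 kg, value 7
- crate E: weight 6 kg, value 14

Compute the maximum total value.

Take crate B, crate F, and crate D: weight 6 + 3 + 4 = 13 ≤ 13, value 17 + 18 + 7 = 42.
No other feasible combination does better.

42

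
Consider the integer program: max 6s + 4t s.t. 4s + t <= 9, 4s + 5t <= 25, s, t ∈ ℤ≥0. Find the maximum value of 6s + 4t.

22

(s,t)=(1,4): 4·1+1·4=8≤9, 4·1+5·4=24≤25, objective 22.
(s,t)=(0,5): 4·0+1·5=5≤9, 4·0+5·5=25≤25, objective 20.
(s,t)=(1,3): 4·1+1·3=7≤9, 4·1+5·3=19≤25, objective 18.
No feasible integer point exceeds 22.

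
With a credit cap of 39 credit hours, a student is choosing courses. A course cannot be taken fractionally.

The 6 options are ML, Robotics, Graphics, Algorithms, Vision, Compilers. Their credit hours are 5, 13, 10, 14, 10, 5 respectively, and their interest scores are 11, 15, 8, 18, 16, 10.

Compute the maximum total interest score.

55

This is an integer program with binary decision variables.
ML + Robotics + Algorithms + Compilers: credit hours 5 + 13 + 14 + 5 = 37 ≤ 39, interest score 11 + 15 + 18 + 10 = 54.
ML + Algorithms + Vision + Compilers: credit hours 5 + 14 + 10 + 5 = 34 ≤ 39, interest score 11 + 18 + 16 + 10 = 55.
ML + Graphics + Algorithms + Vision: credit hours 5 + 10 + 14 + 10 = 39 ≤ 39, interest score 11 + 8 + 18 + 16 = 53.
Best is ML, Algorithms, Vision, and Compilers with total interest score 55.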